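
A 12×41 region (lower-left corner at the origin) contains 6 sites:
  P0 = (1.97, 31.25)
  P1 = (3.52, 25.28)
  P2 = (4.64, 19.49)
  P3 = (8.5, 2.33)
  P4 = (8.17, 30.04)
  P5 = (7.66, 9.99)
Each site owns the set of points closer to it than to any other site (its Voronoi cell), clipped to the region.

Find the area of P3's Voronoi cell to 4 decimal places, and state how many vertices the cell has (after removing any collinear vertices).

1. box [0,12]×[0,41]: [(0, 0) (12, 0) (12, 41) (0, 41)]
2. ⊥bis P3·P0 via (5.235,16.79): [(0, 15.608) (0, 0) (12, 0) (12, 18.3175)]  |A|=203.5528
3. ⊥bis P3·P1 via (6.01,13.805): [(0, 12.5009) (0, 0) (12, 0) (12, 15.1048)]  |A|=165.634
4. ⊥bis P3·P2 via (6.57,10.91): [(0, 9.4321) (0, 0) (12, 0) (12, 12.1314)]  |A|=129.3814
5. ⊥bis P3·P4 via (8.335,16.185): [(0, 9.4321) (0, 0) (12, 0) (12, 12.1314)]  |A|=129.3814
6. ⊥bis P3·P5 via (8.08,6.16): [(0, 5.2739) (0, 0) (12, 0) (12, 6.5899)]  |A|=71.1829
7. canonical 4-gon: [(0, 5.2739) (0, 0) (12, 0) (12, 6.5899)]
8. shoelace: 71.1829

Area of P3's cell: 71.1829 (4 vertices)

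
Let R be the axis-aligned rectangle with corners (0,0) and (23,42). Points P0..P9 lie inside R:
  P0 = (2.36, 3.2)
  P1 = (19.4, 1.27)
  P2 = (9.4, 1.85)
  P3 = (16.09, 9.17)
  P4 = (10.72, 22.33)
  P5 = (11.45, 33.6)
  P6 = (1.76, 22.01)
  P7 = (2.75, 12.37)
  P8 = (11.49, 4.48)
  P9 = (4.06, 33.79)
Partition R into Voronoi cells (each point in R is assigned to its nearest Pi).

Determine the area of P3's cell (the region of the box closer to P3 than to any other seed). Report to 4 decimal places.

1. box [0,23]×[0,42]: [(0, 0) (23, 0) (23, 42) (0, 42)]
2. ⊥bis P3·P0 via (9.225,6.185): [(0, 27.401) (11.9143, 0) (23, 0) (23, 42) (0, 42)]  |A|=802.768
3. ⊥bis P3·P1 via (17.745,5.22): [(0, 27.401) (10.8929, 2.3491) (23, 7.4218) (23, 42) (0, 42)]  |A|=744.8195
4. ⊥bis P3·P2 via (12.745,5.51): [(0, 27.401) (7.3908, 10.4034) (14.5343, 3.8747) (23, 7.4218) (23, 42) (0, 42)]  |A|=727.4837
5. ⊥bis P3·P4 via (13.405,15.75): [(6.3226, 12.86) (7.3908, 10.4034) (14.5343, 3.8747) (23, 7.4218) (23, 19.6653)]  |A|=159.9793
6. ⊥bis P3·P5 via (13.77,21.385): [(6.3226, 12.86) (7.3908, 10.4034) (14.5343, 3.8747) (23, 7.4218) (23, 19.6653)]  |A|=159.9793
7. ⊥bis P3·P6 via (8.925,15.59): [(6.5689, 12.9605) (6.3737, 12.7426) (7.3908, 10.4034) (14.5343, 3.8747) (23, 7.4218) (23, 19.6653)]  |A|=159.9622
8. ⊥bis P3·P7 via (9.42,10.77): [(10.3118, 14.4878) (8.983, 8.9482) (14.5343, 3.8747) (23, 7.4218) (23, 19.6653)]  |A|=148.833
9. ⊥bis P3·P8 via (13.79,6.825): [(10.3118, 14.4878) (9.4862, 11.0462) (16.1204, 4.5393) (23, 7.4218) (23, 19.6653)]  |A|=134.3684
10. ⊥bis P3·P9 via (10.075,21.48): [(10.3118, 14.4878) (9.4862, 11.0462) (16.1204, 4.5393) (23, 7.4218) (23, 19.6653)]  |A|=134.3684
11. canonical 5-gon: [(10.3118, 14.4878) (9.4862, 11.0462) (16.1204, 4.5393) (23, 7.4218) (23, 19.6653)]
12. shoelace: 134.3684

Area of P3's cell: 134.3684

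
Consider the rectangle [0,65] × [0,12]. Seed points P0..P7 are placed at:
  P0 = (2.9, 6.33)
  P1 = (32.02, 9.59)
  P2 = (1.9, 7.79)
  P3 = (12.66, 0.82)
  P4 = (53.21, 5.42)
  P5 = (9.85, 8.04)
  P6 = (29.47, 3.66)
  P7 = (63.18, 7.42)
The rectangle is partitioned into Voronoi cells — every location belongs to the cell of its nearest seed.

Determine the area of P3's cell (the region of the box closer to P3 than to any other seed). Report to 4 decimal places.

Area of P3's cell: 76.3110

1. box [0,65]×[0,12]: [(0, 0) (65, 0) (65, 12) (0, 12)]
2. ⊥bis P3·P0 via (7.78,3.575): [(5.7617, 0) (65, 0) (65, 12) (12.5363, 12)]  |A|=670.2116
3. ⊥bis P3·P1 via (22.34,5.205): [(5.7617, 0) (24.6978, 0) (19.2619, 12) (12.5363, 12)]  |A|=153.97
4. ⊥bis P3·P2 via (7.28,4.305): [(5.7617, 0) (24.6978, 0) (19.2619, 12) (12.5363, 12)]  |A|=153.97
5. ⊥bis P3·P4 via (32.935,3.12): [(5.7617, 0) (24.6978, 0) (19.2619, 12) (12.5363, 12)]  |A|=153.97
6. ⊥bis P3·P5 via (11.255,4.43): [(7.4201, 2.9375) (5.7617, 0) (24.6978, 0) (20.977, 8.2138)]  |A|=93.3051
7. ⊥bis P3·P6 via (21.065,2.24): [(20.1126, 7.8773) (7.4201, 2.9375) (5.7617, 0) (21.4434, 0)]  |A|=76.311
8. ⊥bis P3·P7 via (37.92,4.12): [(20.1126, 7.8773) (7.4201, 2.9375) (5.7617, 0) (21.4434, 0)]  |A|=76.311
9. canonical 4-gon: [(20.1126, 7.8773) (7.4201, 2.9375) (5.7617, 0) (21.4434, 0)]
10. shoelace: 76.311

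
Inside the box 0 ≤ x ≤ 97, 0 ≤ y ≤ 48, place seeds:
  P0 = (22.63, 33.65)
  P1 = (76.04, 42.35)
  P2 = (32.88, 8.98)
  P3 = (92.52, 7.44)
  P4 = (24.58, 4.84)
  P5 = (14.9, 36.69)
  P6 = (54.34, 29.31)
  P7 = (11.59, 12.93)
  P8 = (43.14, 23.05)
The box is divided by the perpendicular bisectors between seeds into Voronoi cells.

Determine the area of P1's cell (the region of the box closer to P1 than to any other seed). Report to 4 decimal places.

1. box [0,97]×[0,48]: [(0, 0) (97, 0) (97, 48) (0, 48)]
2. ⊥bis P1·P0 via (49.335,38): [(55.5249, 0) (97, 0) (97, 48) (47.7061, 48)]  |A|=2178.4574
3. ⊥bis P1·P2 via (54.46,25.665): [(50.5126, 30.7704) (74.3034, 0) (97, 0) (97, 48) (47.7061, 48)]  |A|=1889.5453
4. ⊥bis P1·P3 via (84.28,24.895): [(50.5126, 30.7704) (62.8699, 14.7879) (97, 30.8997) (97, 48) (47.7061, 48)]  |A|=1194.4215
5. ⊥bis P1·P4 via (50.31,23.595): [(50.5126, 30.7704) (62.8699, 14.7879) (97, 30.8997) (97, 48) (47.7061, 48)]  |A|=1194.4215
6. ⊥bis P1·P5 via (45.47,39.52): [(50.5126, 30.7704) (62.8699, 14.7879) (97, 30.8997) (97, 48) (47.7061, 48)]  |A|=1194.4215
7. ⊥bis P1·P6 via (65.19,35.83): [(74.5276, 20.2912) (97, 30.8997) (97, 48) (57.8768, 48)]  |A|=734.1709
8. ⊥bis P1·P7 via (43.815,27.64): [(74.5276, 20.2912) (97, 30.8997) (97, 48) (57.8768, 48)]  |A|=734.1709
9. ⊥bis P1·P8 via (59.59,32.7): [(74.5276, 20.2912) (97, 30.8997) (97, 48) (57.8768, 48)]  |A|=734.1709
10. canonical 4-gon: [(74.5276, 20.2912) (97, 30.8997) (97, 48) (57.8768, 48)]
11. shoelace: 734.1709

Area of P1's cell: 734.1709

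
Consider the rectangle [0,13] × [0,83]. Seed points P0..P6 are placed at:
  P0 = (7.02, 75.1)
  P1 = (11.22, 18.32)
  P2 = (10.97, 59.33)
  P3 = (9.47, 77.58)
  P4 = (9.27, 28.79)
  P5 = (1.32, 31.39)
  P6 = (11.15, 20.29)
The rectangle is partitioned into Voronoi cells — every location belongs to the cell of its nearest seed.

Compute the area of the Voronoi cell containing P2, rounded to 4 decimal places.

1. box [0,13]×[0,83]: [(0, 0) (13, 0) (13, 83) (0, 83)]
2. ⊥bis P2·P0 via (8.995,67.215): [(0, 64.962) (0, 0) (13, 0) (13, 68.2182)]  |A|=865.6708
3. ⊥bis P2·P1 via (11.095,38.825): [(0, 64.962) (0, 38.7574) (13, 38.8366) (13, 68.2182)]  |A|=361.31
4. ⊥bis P2·P3 via (10.22,68.455): [(0, 64.962) (0, 38.7574) (13, 38.8366) (13, 68.2182)]  |A|=361.31
5. ⊥bis P2·P4 via (10.12,44.06): [(0, 64.962) (0, 44.6233) (13, 43.8997) (13, 68.2182)]  |A|=290.2712
6. ⊥bis P2·P5 via (6.145,45.36): [(0, 64.962) (0, 47.4824) (9.8684, 44.074) (13, 43.8997) (13, 68.2182)]  |A|=276.1641
7. ⊥bis P2·P6 via (11.06,39.81): [(0, 64.962) (0, 47.4824) (9.8684, 44.074) (13, 43.8997) (13, 68.2182)]  |A|=276.1641
8. canonical 5-gon: [(0, 64.962) (0, 47.4824) (9.8684, 44.074) (13, 43.8997) (13, 68.2182)]
9. shoelace: 276.1641

Area of P2's cell: 276.1641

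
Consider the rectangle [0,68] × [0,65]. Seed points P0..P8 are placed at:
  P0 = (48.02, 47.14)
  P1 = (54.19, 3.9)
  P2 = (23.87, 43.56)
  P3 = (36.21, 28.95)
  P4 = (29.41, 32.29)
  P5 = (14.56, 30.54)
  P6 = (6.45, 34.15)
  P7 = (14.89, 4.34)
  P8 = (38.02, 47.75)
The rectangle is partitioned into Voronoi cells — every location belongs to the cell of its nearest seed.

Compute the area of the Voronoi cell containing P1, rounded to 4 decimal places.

Area of P1's cell: 674.8030

1. box [0,68]×[0,65]: [(0, 0) (68, 0) (68, 65) (0, 65)]
2. ⊥bis P1·P0 via (51.105,25.52): [(0, 18.2277) (0, 0) (68, 0) (68, 27.9308)]  |A|=1569.3893
3. ⊥bis P1·P2 via (39.03,23.73): [(39.1377, 23.8124) (7.99, 0) (68, 0) (68, 27.9308)]  |A|=1117.5624
4. ⊥bis P1·P3 via (45.2,16.425): [(59.5502, 26.7251) (22.3164, 0) (68, 0) (68, 27.9308)]  |A|=728.4527
5. ⊥bis P1·P4 via (41.8,18.095): [(59.5502, 26.7251) (22.3164, 0) (68, 0) (68, 27.9308)]  |A|=728.4527
6. ⊥bis P1·P5 via (34.375,17.22): [(59.5502, 26.7251) (23.2497, 0.6698) (22.7994, 0) (68, 0) (68, 27.9308)]  |A|=728.2909
7. ⊥bis P1·P6 via (30.32,19.025): [(59.5502, 26.7251) (23.2497, 0.6698) (22.7994, 0) (68, 0) (68, 27.9308)]  |A|=728.2909
8. ⊥bis P1·P7 via (34.54,4.12): [(59.5502, 26.7251) (34.5925, 8.8113) (34.4939, 0) (68, 0) (68, 27.9308)]  |A|=674.803
9. ⊥bis P1·P8 via (46.105,25.825): [(59.5502, 26.7251) (34.5925, 8.8113) (34.4939, 0) (68, 0) (68, 27.9308)]  |A|=674.803
10. canonical 5-gon: [(59.5502, 26.7251) (34.5925, 8.8113) (34.4939, 0) (68, 0) (68, 27.9308)]
11. shoelace: 674.803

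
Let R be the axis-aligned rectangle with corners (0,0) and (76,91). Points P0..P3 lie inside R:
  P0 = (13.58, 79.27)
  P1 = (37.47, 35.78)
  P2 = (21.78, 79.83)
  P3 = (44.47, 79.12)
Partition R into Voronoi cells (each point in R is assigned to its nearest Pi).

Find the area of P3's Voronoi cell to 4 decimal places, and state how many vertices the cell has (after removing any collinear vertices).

Area of P3's cell: 1537.2124 (4 vertices)

1. box [0,76]×[0,91]: [(0, 0) (76, 0) (76, 91) (0, 91)]
2. ⊥bis P3·P0 via (29.025,79.195): [(28.6404, 0) (76, 0) (76, 91) (29.0823, 91)]  |A|=4289.6145
3. ⊥bis P3·P1 via (40.97,57.45): [(28.9289, 59.3948) (76, 51.7922) (76, 91) (29.0823, 91)]  |A|=1664.1996
4. ⊥bis P3·P2 via (33.125,79.475): [(32.4787, 58.8215) (76, 51.7922) (76, 91) (33.4856, 91)]  |A|=1537.2124
5. canonical 4-gon: [(32.4787, 58.8215) (76, 51.7922) (76, 91) (33.4856, 91)]
6. shoelace: 1537.2124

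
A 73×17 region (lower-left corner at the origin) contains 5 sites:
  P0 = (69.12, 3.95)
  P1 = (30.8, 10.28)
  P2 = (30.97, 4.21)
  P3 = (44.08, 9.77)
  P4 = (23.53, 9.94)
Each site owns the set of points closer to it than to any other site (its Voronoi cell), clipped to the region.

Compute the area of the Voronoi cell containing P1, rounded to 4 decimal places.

1. box [0,73]×[0,17]: [(0, 0) (73, 0) (73, 17) (0, 17)]
2. ⊥bis P1·P0 via (49.96,7.115): [(0, 0) (48.7847, 0) (51.5929, 17) (0, 17)]  |A|=853.2093
3. ⊥bis P1·P2 via (30.885,7.245): [(0, 6.38) (50.0702, 7.7823) (51.5929, 17) (0, 17)]  |A|=503.656
4. ⊥bis P1·P3 via (37.44,10.025): [(0, 6.38) (37.3402, 7.4258) (37.7079, 17) (0, 17)]  |A|=378.7876
5. ⊥bis P1·P4 via (27.165,10.11): [(27.3037, 7.1447) (37.3402, 7.4258) (37.7079, 17) (26.8428, 17)]  |A|=101.5335
6. canonical 4-gon: [(27.3037, 7.1447) (37.3402, 7.4258) (37.7079, 17) (26.8428, 17)]
7. shoelace: 101.5335

Area of P1's cell: 101.5335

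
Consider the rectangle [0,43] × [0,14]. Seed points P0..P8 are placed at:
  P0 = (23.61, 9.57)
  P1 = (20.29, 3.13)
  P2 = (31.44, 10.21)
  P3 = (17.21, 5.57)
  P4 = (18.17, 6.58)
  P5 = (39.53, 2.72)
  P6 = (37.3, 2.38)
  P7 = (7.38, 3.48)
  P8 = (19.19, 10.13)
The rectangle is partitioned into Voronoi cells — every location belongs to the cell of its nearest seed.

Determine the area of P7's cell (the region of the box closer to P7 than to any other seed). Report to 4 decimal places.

1. box [0,43]×[0,14]: [(0, 0) (43, 0) (43, 14) (0, 14)]
2. ⊥bis P7·P0 via (15.495,6.525): [(0, 0) (17.9434, 0) (12.6901, 14) (0, 14)]  |A|=214.4347
3. ⊥bis P7·P1 via (13.835,3.305): [(0, 0) (13.7454, 0) (14.0283, 10.4339) (12.6901, 14) (0, 14)]  |A|=192.5341
4. ⊥bis P7·P2 via (19.41,6.845): [(0, 0) (13.7454, 0) (14.0283, 10.4339) (12.6901, 14) (0, 14)]  |A|=192.5341
5. ⊥bis P7·P3 via (12.295,4.525): [(0, 0) (13.2571, 0) (10.2805, 14) (0, 14)]  |A|=164.7629
6. ⊥bis P7·P4 via (12.775,5.03): [(0, 0) (13.2571, 0) (10.5156, 12.8943) (10.1979, 14) (0, 14)]  |A|=164.7172
7. ⊥bis P7·P5 via (23.455,3.1): [(0, 0) (13.2571, 0) (10.5156, 12.8943) (10.1979, 14) (0, 14)]  |A|=164.7172
8. ⊥bis P7·P6 via (22.34,2.93): [(0, 0) (13.2571, 0) (10.5156, 12.8943) (10.1979, 14) (0, 14)]  |A|=164.7172
9. ⊥bis P7·P8 via (13.285,6.805): [(0, 0) (13.2571, 0) (10.9156, 11.013) (9.2336, 14) (0, 14)]  |A|=163.1994
10. canonical 5-gon: [(0, 0) (13.2571, 0) (10.9156, 11.013) (9.2336, 14) (0, 14)]
11. shoelace: 163.1994

Area of P7's cell: 163.1994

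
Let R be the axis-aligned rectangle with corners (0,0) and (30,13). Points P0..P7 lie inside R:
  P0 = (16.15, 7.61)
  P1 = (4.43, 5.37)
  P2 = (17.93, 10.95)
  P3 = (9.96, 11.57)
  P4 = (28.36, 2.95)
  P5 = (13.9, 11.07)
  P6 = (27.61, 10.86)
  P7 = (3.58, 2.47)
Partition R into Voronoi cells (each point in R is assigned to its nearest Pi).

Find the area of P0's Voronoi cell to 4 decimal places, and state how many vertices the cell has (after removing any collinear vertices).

Area of P0's cell: 87.5321 (7 vertices)

1. box [0,30]×[0,13]: [(0, 0) (30, 0) (30, 13) (0, 13)]
2. ⊥bis P0·P1 via (10.29,6.49): [(11.5304, 0) (30, 0) (30, 13) (9.0458, 13)]  |A|=256.2548
3. ⊥bis P0·P2 via (17.04,9.28): [(11.5304, 0) (30, 0) (30, 2.3732) (10.0598, 13) (9.0458, 13)]  |A|=150.3042
4. ⊥bis P0·P3 via (13.055,9.59): [(10.4698, 5.5491) (11.5304, 0) (30, 0) (30, 2.3732) (13.9203, 10.9426)]  |A|=132.5661
5. ⊥bis P0·P4 via (22.255,5.28): [(10.4698, 5.5491) (11.5304, 0) (20.2399, 0) (22.6422, 6.2944) (13.9203, 10.9426)]  |A|=93.1182
6. ⊥bis P0·P5 via (15.025,9.34): [(11.3777, 6.9682) (10.4698, 5.5491) (11.5304, 0) (20.2399, 0) (22.6422, 6.2944) (15.8819, 9.8972)]  |A|=87.8912
7. ⊥bis P0·P6 via (21.88,9.235): [(11.3777, 6.9682) (10.4698, 5.5491) (11.5304, 0) (20.2399, 0) (22.6422, 6.2944) (15.8819, 9.8972)]  |A|=87.8912
8. ⊥bis P0·P7 via (9.865,5.04): [(11.3777, 6.9682) (10.4698, 5.5491) (11.1833, 1.816) (11.9259, 0) (20.2399, 0) (22.6422, 6.2944) (15.8819, 9.8972)]  |A|=87.5321
9. canonical 7-gon: [(11.3777, 6.9682) (10.4698, 5.5491) (11.1833, 1.816) (11.9259, 0) (20.2399, 0) (22.6422, 6.2944) (15.8819, 9.8972)]
10. shoelace: 87.5321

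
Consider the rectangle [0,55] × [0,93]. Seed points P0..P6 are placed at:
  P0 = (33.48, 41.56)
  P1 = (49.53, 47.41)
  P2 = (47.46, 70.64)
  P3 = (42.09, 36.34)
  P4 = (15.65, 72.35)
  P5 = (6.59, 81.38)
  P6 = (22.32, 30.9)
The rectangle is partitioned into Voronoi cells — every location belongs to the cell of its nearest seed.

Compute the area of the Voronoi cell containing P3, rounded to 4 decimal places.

Area of P3's cell: 736.8078

1. box [0,55]×[0,93]: [(0, 0) (55, 0) (55, 93) (0, 93)]
2. ⊥bis P3·P0 via (37.785,38.95): [(14.1707, 0) (55, 0) (55, 67.3449)]  |A|=1374.8212
3. ⊥bis P3·P1 via (45.81,41.875): [(41.3682, 44.8603) (14.1707, 0) (55, 0) (55, 35.6985)]  |A|=1159.1233
4. ⊥bis P3·P2 via (44.775,53.49): [(41.3682, 44.8603) (14.1707, 0) (55, 0) (55, 35.6985)]  |A|=1159.1233
5. ⊥bis P3·P4 via (28.87,54.345): [(41.3682, 44.8603) (14.1707, 0) (55, 0) (55, 35.6985)]  |A|=1159.1233
6. ⊥bis P3·P5 via (24.34,58.86): [(41.3682, 44.8603) (14.1707, 0) (55, 0) (55, 35.6985)]  |A|=1159.1233
7. ⊥bis P3·P6 via (32.205,33.62): [(41.3682, 44.8603) (32.9382, 30.9555) (41.456, 0) (55, 0) (55, 35.6985)]  |A|=736.8078
8. canonical 5-gon: [(41.3682, 44.8603) (32.9382, 30.9555) (41.456, 0) (55, 0) (55, 35.6985)]
9. shoelace: 736.8078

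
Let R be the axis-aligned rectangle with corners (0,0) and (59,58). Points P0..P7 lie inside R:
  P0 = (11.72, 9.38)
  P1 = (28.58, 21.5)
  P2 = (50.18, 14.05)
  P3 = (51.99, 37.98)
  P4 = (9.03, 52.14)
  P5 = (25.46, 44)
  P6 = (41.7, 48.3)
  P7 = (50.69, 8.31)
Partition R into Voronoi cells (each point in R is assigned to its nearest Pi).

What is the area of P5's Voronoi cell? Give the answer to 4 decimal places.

Area of P5's cell: 466.7257

1. box [0,59]×[0,58]: [(0, 0) (59, 0) (59, 58) (0, 58)]
2. ⊥bis P5·P0 via (18.59,26.69): [(0, 34.068) (59, 10.6521) (59, 58) (0, 58)]  |A|=2102.758
3. ⊥bis P5·P1 via (27.02,32.75): [(0, 34.068) (9.4572, 30.3146) (59, 37.1846) (59, 58) (0, 58)]  |A|=1445.511
4. ⊥bis P5·P2 via (37.82,29.025): [(0, 34.068) (9.4572, 30.3146) (45.4253, 35.3022) (59, 46.5065) (59, 58) (0, 58)]  |A|=1382.2398
5. ⊥bis P5·P3 via (38.725,40.99): [(0, 34.068) (9.4572, 30.3146) (37.1748, 34.1581) (42.5848, 58) (0, 58)]  |A|=1022.6753
6. ⊥bis P5·P4 via (17.245,48.07): [(8.6141, 30.6492) (9.4572, 30.3146) (37.1748, 34.1581) (42.5848, 58) (22.1647, 58)]  |A|=616.4881
7. ⊥bis P5·P6 via (33.58,46.15): [(8.6141, 30.6492) (9.4572, 30.3146) (36.77, 34.102) (30.4424, 58) (22.1647, 58)]  |A|=466.7257
8. ⊥bis P5·P7 via (38.075,26.155): [(8.6141, 30.6492) (9.4572, 30.3146) (36.77, 34.102) (30.4424, 58) (22.1647, 58)]  |A|=466.7257
9. canonical 5-gon: [(8.6141, 30.6492) (9.4572, 30.3146) (36.77, 34.102) (30.4424, 58) (22.1647, 58)]
10. shoelace: 466.7257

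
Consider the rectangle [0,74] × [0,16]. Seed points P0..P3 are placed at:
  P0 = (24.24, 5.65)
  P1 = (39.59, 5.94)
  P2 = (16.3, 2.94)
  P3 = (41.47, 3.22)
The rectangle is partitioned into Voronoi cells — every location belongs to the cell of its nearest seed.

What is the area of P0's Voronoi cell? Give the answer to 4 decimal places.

Area of P0's cell: 205.8863

1. box [0,74]×[0,16]: [(0, 0) (74, 0) (74, 16) (0, 16)]
2. ⊥bis P0·P1 via (31.915,5.795): [(0, 0) (32.0245, 0) (31.7222, 16) (0, 16)]  |A|=509.9735
3. ⊥bis P0·P2 via (20.27,4.295): [(21.7359, 0) (32.0245, 0) (31.7222, 16) (16.275, 16)]  |A|=205.8863
4. ⊥bis P0·P3 via (32.855,4.435): [(21.7359, 0) (32.0245, 0) (31.7222, 16) (16.275, 16)]  |A|=205.8863
5. canonical 4-gon: [(21.7359, 0) (32.0245, 0) (31.7222, 16) (16.275, 16)]
6. shoelace: 205.8863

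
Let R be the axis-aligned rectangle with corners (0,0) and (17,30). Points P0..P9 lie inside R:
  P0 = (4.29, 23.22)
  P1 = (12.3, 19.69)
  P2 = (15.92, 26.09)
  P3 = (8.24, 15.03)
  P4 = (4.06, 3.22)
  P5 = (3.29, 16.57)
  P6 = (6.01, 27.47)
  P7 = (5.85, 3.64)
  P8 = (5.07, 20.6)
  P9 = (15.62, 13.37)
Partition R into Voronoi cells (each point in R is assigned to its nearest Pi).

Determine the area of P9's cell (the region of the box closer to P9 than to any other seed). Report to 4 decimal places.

Area of P9's cell: 65.1785

1. box [0,17]×[0,30]: [(0, 0) (17, 0) (17, 30) (0, 30)]
2. ⊥bis P9·P0 via (9.955,18.295): [(0, 6.8442) (0, 0) (17, 0) (17, 26.3985)]  |A|=282.5635
3. ⊥bis P9·P1 via (13.96,16.53): [(3.7642, 11.174) (0, 6.8442) (0, 0) (17, 0) (17, 18.127)]  |A|=227.8228
4. ⊥bis P9·P2 via (15.77,19.73): [(3.7642, 11.174) (0, 6.8442) (0, 0) (17, 0) (17, 18.127)]  |A|=227.8228
5. ⊥bis P9·P3 via (11.93,14.2): [(12.2523, 15.6329) (8.736, 0) (17, 0) (17, 18.127)]  |A|=107.6261
6. ⊥bis P9·P4 via (9.84,8.295): [(12.2523, 15.6329) (10.4464, 7.6043) (17, 0.1404) (17, 18.127)]  |A|=75.7449
7. ⊥bis P9·P5 via (9.455,14.97): [(12.2523, 15.6329) (10.4464, 7.6043) (17, 0.1404) (17, 18.127)]  |A|=75.7449
8. ⊥bis P9·P6 via (10.815,20.42): [(12.2523, 15.6329) (10.4464, 7.6043) (17, 0.1404) (17, 18.127)]  |A|=75.7449
9. ⊥bis P9·P7 via (10.735,8.505): [(12.2523, 15.6329) (10.6649, 8.5754) (17, 2.2142) (17, 18.127)]  |A|=65.1785
10. ⊥bis P9·P8 via (10.345,16.985): [(12.2523, 15.6329) (10.6649, 8.5754) (17, 2.2142) (17, 18.127)]  |A|=65.1785
11. canonical 4-gon: [(12.2523, 15.6329) (10.6649, 8.5754) (17, 2.2142) (17, 18.127)]
12. shoelace: 65.1785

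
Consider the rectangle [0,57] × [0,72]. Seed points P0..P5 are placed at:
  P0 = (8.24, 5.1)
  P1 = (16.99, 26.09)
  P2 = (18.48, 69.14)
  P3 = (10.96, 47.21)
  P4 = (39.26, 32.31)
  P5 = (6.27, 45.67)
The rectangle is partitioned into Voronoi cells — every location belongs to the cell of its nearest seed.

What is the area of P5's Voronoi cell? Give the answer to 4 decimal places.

1. box [0,57]×[0,72]: [(0, 0) (57, 0) (57, 72) (0, 72)]
2. ⊥bis P5·P0 via (7.255,25.385): [(0, 25.0327) (57, 27.8005) (57, 72) (0, 72)]  |A|=2598.2529
3. ⊥bis P5·P1 via (11.63,35.88): [(0, 29.5126) (57, 60.72) (57, 72) (0, 72)]  |A|=1532.3719
4. ⊥bis P5·P2 via (12.375,57.405): [(0, 63.843) (0, 29.5126) (32.1525, 47.116)]  |A|=551.9027
5. ⊥bis P5·P3 via (8.615,46.44): [(3.4982, 62.0231) (0, 63.843) (0, 29.5126) (12.0135, 36.09)]  |A|=243.8248
6. ⊥bis P5·P4 via (22.765,38.99): [(3.4982, 62.0231) (0, 63.843) (0, 29.5126) (12.0135, 36.09)]  |A|=243.8248
7. canonical 4-gon: [(3.4982, 62.0231) (0, 63.843) (0, 29.5126) (12.0135, 36.09)]
8. shoelace: 243.8248

Area of P5's cell: 243.8248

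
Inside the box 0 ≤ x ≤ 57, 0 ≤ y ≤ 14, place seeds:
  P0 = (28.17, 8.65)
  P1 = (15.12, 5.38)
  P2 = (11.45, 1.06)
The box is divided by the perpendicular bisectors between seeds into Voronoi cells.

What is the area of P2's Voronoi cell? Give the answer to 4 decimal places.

Area of P2's cell: 123.6972

1. box [0,57]×[0,14]: [(0, 0) (57, 0) (57, 14) (0, 14)]
2. ⊥bis P2·P0 via (19.81,4.855): [(0, 0) (22.0139, 0) (15.6587, 14) (0, 14)]  |A|=263.708
3. ⊥bis P2·P1 via (13.285,3.22): [(0, 0) (17.0753, 0) (0.5957, 14) (0, 14)]  |A|=123.6972
4. canonical 4-gon: [(0, 0) (17.0753, 0) (0.5957, 14) (0, 14)]
5. shoelace: 123.6972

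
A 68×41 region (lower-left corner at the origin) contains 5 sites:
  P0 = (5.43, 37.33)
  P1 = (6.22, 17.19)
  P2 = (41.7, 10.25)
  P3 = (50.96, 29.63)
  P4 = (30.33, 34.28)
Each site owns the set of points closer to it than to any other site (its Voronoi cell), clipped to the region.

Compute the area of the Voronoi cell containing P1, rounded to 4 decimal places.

1. box [0,68]×[0,41]: [(0, 0) (68, 0) (68, 41) (0, 41)]
2. ⊥bis P1·P0 via (5.825,27.26): [(0, 27.0315) (0, 0) (68, 0) (68, 29.6988)]  |A|=1928.832
3. ⊥bis P1·P2 via (23.96,13.72): [(26.7692, 28.0815) (0, 27.0315) (0, 0) (21.2763, 0)]  |A|=660.5415
4. ⊥bis P1·P3 via (28.59,23.41): [(26.7692, 28.0815) (0, 27.0315) (0, 0) (21.2763, 0)]  |A|=660.5415
5. ⊥bis P1·P4 via (18.275,25.735): [(24.5724, 16.8508) (16.8865, 27.6939) (0, 27.0315) (0, 0) (21.2763, 0)]  |A|=605.4725
6. canonical 5-gon: [(24.5724, 16.8508) (16.8865, 27.6939) (0, 27.0315) (0, 0) (21.2763, 0)]
7. shoelace: 605.4725

Area of P1's cell: 605.4725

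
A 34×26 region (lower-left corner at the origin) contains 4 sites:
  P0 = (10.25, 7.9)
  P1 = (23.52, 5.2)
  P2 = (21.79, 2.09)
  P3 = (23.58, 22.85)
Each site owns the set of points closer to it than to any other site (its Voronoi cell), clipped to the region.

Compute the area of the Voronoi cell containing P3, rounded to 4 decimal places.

Area of P3's cell: 267.0169

1. box [0,34]×[0,26]: [(0, 0) (34, 0) (34, 26) (0, 26)]
2. ⊥bis P3·P0 via (16.915,15.375): [(34, 0.1414) (34, 26) (4.9987, 26)]  |A|=374.9667
3. ⊥bis P3·P1 via (23.55,14.025): [(18.4095, 14.0425) (34, 13.9895) (34, 26) (4.9987, 26)]  |A|=267.0169
4. ⊥bis P3·P2 via (22.685,12.47): [(18.4095, 14.0425) (34, 13.9895) (34, 26) (4.9987, 26)]  |A|=267.0169
5. canonical 4-gon: [(18.4095, 14.0425) (34, 13.9895) (34, 26) (4.9987, 26)]
6. shoelace: 267.0169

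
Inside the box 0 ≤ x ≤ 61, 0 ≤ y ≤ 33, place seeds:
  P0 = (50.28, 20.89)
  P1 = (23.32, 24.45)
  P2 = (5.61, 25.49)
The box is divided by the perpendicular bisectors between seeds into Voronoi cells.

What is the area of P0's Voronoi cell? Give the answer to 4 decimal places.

Area of P0's cell: 825.4862

1. box [0,61]×[0,33]: [(0, 0) (61, 0) (61, 33) (0, 33)]
2. ⊥bis P0·P1 via (36.8,22.67): [(33.8065, 0) (61, 0) (61, 33) (38.1641, 33)]  |A|=825.4862
3. ⊥bis P0·P2 via (27.945,23.19): [(33.8065, 0) (61, 0) (61, 33) (38.1641, 33)]  |A|=825.4862
4. canonical 4-gon: [(33.8065, 0) (61, 0) (61, 33) (38.1641, 33)]
5. shoelace: 825.4862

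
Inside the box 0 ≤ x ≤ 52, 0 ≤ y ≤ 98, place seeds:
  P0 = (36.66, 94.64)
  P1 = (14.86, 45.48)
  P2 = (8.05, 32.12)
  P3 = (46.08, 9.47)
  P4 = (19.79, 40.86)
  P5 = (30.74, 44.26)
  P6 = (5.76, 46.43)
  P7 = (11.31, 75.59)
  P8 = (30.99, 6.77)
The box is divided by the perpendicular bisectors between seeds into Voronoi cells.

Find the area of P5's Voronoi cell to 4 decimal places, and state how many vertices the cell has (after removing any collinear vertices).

1. box [0,52]×[0,98]: [(0, 0) (52, 0) (52, 98) (0, 98)]
2. ⊥bis P5·P0 via (33.7,69.45): [(0, 73.41) (0, 0) (52, 0) (52, 67.2996)]  |A|=3658.4498
3. ⊥bis P5·P1 via (22.8,44.87): [(24.769, 70.4995) (19.3528, 0) (52, 0) (52, 67.2996)]  |A|=2067.1221
4. ⊥bis P5·P2 via (19.395,38.19): [(24.769, 70.4995) (21.9237, 33.4638) (39.8281, 0) (52, 0) (52, 67.2996)]  |A|=1724.5321
5. ⊥bis P5·P3 via (38.41,26.865): [(24.769, 70.4995) (21.9237, 33.4638) (27.9273, 22.2429) (52, 32.8573) (52, 67.2996)]  |A|=1193.6818
6. ⊥bis P5·P4 via (25.265,42.56): [(24.769, 70.4995) (23.1467, 49.3823) (31.1344, 23.657) (52, 32.8573) (52, 67.2996)]  |A|=1092.1363
7. ⊥bis P5·P6 via (18.25,45.345): [(24.769, 70.4995) (23.1467, 49.3823) (31.1344, 23.657) (52, 32.8573) (52, 67.2996)]  |A|=1092.1363
8. ⊥bis P5·P7 via (21.025,59.925): [(35.9562, 69.1849) (24.1033, 61.8341) (23.1467, 49.3823) (31.1344, 23.657) (52, 32.8573) (52, 67.2996)]  |A|=1043.2283
9. ⊥bis P5·P8 via (30.865,25.515): [(35.9562, 69.1849) (24.1033, 61.8341) (23.1467, 49.3823) (30.5581, 25.513) (35.4171, 25.5454) (52, 32.8573) (52, 67.2996)]  |A|=1038.7099
10. canonical 7-gon: [(35.9562, 69.1849) (24.1033, 61.8341) (23.1467, 49.3823) (30.5581, 25.513) (35.4171, 25.5454) (52, 32.8573) (52, 67.2996)]
11. shoelace: 1038.7099

Area of P5's cell: 1038.7099 (7 vertices)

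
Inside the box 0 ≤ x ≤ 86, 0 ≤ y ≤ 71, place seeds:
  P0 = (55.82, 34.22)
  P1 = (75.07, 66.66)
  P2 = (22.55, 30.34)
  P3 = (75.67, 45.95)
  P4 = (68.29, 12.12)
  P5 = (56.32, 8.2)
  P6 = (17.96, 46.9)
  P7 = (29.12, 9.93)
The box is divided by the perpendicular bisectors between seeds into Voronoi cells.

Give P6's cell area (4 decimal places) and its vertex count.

1. box [0,86]×[0,71]: [(0, 0) (86, 0) (86, 71) (0, 71)]
2. ⊥bis P6·P0 via (36.89,40.56): [(0, 0) (23.3057, 0) (47.0849, 71) (0, 71)]  |A|=2498.8673
3. ⊥bis P6·P1 via (46.515,56.78): [(0, 0) (23.3057, 0) (44.3846, 62.9373) (41.5949, 71) (0, 71)]  |A|=2476.7352
4. ⊥bis P6·P2 via (20.255,38.62): [(0, 33.0058) (37.876, 43.5041) (44.3846, 62.9373) (41.5949, 71) (0, 71)]  |A|=1344.723
5. ⊥bis P6·P3 via (46.815,46.425): [(0, 33.0058) (37.876, 43.5041) (44.3846, 62.9373) (41.5949, 71) (0, 71)]  |A|=1344.723
6. ⊥bis P6·P4 via (43.125,29.51): [(0, 33.0058) (37.876, 43.5041) (44.3846, 62.9373) (41.5949, 71) (0, 71)]  |A|=1344.723
7. ⊥bis P6·P5 via (37.14,27.55): [(0, 33.0058) (37.876, 43.5041) (44.3846, 62.9373) (41.5949, 71) (0, 71)]  |A|=1344.723
8. ⊥bis P6·P7 via (23.54,28.415): [(0, 33.0058) (37.876, 43.5041) (44.3846, 62.9373) (41.5949, 71) (0, 71)]  |A|=1344.723
9. canonical 5-gon: [(0, 33.0058) (37.876, 43.5041) (44.3846, 62.9373) (41.5949, 71) (0, 71)]
10. shoelace: 1344.723

Area of P6's cell: 1344.7230 (5 vertices)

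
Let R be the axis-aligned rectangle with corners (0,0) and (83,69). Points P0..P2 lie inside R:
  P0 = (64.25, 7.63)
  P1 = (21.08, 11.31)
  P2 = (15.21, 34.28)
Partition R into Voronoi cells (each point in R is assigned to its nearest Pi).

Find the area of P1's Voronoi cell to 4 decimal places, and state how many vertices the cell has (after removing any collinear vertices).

Area of P1's cell: 1020.2030 (4 vertices)

1. box [0,83]×[0,69]: [(0, 0) (83, 0) (83, 69) (0, 69)]
2. ⊥bis P1·P0 via (42.665,9.47): [(0, 0) (41.8577, 0) (47.7396, 69) (0, 69)]  |A|=3091.108
3. ⊥bis P1·P2 via (18.145,22.795): [(0, 18.158) (0, 0) (41.8577, 0) (44.3722, 29.4974)]  |A|=1020.203
4. canonical 4-gon: [(0, 18.158) (0, 0) (41.8577, 0) (44.3722, 29.4974)]
5. shoelace: 1020.203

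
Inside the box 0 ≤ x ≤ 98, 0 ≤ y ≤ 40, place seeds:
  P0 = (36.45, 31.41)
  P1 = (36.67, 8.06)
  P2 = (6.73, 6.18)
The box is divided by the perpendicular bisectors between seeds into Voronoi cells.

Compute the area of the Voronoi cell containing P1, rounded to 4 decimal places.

Area of P1's cell: 1525.8149

1. box [0,98]×[0,40]: [(0, 0) (98, 0) (98, 40) (0, 40)]
2. ⊥bis P1·P0 via (36.56,19.735): [(0, 19.3905) (0, 0) (98, 0) (98, 20.3139)]  |A|=1945.5164
3. ⊥bis P1·P2 via (21.7,7.12): [(20.9171, 19.5876) (22.1471, 0) (98, 0) (98, 20.3139)]  |A|=1525.8149
4. canonical 4-gon: [(20.9171, 19.5876) (22.1471, 0) (98, 0) (98, 20.3139)]
5. shoelace: 1525.8149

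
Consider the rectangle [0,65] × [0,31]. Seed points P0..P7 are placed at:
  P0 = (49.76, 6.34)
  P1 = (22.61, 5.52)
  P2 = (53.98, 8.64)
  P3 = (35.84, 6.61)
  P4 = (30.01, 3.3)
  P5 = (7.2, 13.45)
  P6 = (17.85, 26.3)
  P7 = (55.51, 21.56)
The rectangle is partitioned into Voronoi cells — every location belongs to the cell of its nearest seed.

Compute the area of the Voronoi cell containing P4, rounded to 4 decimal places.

Area of P4's cell: 66.6023

1. box [0,65]×[0,31]: [(0, 0) (65, 0) (65, 31) (0, 31)]
2. ⊥bis P4·P0 via (39.885,4.82): [(0, 0) (40.6269, 0) (35.8553, 31) (0, 31)]  |A|=1185.4738
3. ⊥bis P4·P1 via (26.31,4.41): [(24.987, 0) (40.6269, 0) (35.8553, 31) (34.287, 31)]  |A|=266.7268
4. ⊥bis P4·P2 via (41.995,5.97): [(24.987, 0) (40.6269, 0) (35.8553, 31) (34.287, 31)]  |A|=266.7268
5. ⊥bis P4·P3 via (32.925,4.955): [(28.7039, 12.3897) (24.987, 0) (35.7382, 0)]  |A|=66.6023
6. ⊥bis P4·P5 via (18.605,8.375): [(28.7039, 12.3897) (24.987, 0) (35.7382, 0)]  |A|=66.6023
7. ⊥bis P4·P6 via (23.93,14.8): [(28.7039, 12.3897) (24.987, 0) (35.7382, 0)]  |A|=66.6023
8. ⊥bis P4·P7 via (42.76,12.43): [(28.7039, 12.3897) (24.987, 0) (35.7382, 0)]  |A|=66.6023
9. canonical 3-gon: [(28.7039, 12.3897) (24.987, 0) (35.7382, 0)]
10. shoelace: 66.6023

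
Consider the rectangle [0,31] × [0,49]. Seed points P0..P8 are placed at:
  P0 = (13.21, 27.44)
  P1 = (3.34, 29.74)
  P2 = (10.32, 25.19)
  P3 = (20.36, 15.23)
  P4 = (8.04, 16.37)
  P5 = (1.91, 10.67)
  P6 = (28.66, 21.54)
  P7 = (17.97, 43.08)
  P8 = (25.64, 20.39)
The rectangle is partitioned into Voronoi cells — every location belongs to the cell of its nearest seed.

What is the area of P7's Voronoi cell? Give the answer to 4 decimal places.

Area of P7's cell: 364.5215

1. box [0,31]×[0,49]: [(0, 0) (31, 0) (31, 49) (0, 49)]
2. ⊥bis P7·P0 via (15.59,35.26): [(0, 40.0048) (31, 30.57) (31, 49) (0, 49)]  |A|=425.0909
3. ⊥bis P7·P1 via (10.655,36.41): [(0, 48.0954) (10.2108, 36.8971) (31, 30.57) (31, 49) (0, 49)]  |A|=383.7852
4. ⊥bis P7·P2 via (14.145,34.135): [(0, 48.0954) (10.2108, 36.8971) (31, 30.57) (31, 49) (0, 49)]  |A|=383.7852
5. ⊥bis P7·P3 via (19.165,29.155): [(0, 48.0954) (10.2108, 36.8971) (31, 30.57) (31, 49) (0, 49)]  |A|=383.7852
6. ⊥bis P7·P4 via (13.005,29.725): [(0, 48.0954) (10.2108, 36.8971) (31, 30.57) (31, 49) (0, 49)]  |A|=383.7852
7. ⊥bis P7·P5 via (9.94,26.875): [(0, 48.0954) (10.2108, 36.8971) (31, 30.57) (31, 49) (0, 49)]  |A|=383.7852
8. ⊥bis P7·P6 via (23.315,32.31): [(0, 48.0954) (10.2108, 36.8971) (24.063, 32.6812) (31, 36.124) (31, 49) (0, 49)]  |A|=364.5215
9. ⊥bis P7·P8 via (21.805,31.735): [(0, 48.0954) (10.2108, 36.8971) (24.063, 32.6812) (31, 36.124) (31, 49) (0, 49)]  |A|=364.5215
10. canonical 6-gon: [(0, 48.0954) (10.2108, 36.8971) (24.063, 32.6812) (31, 36.124) (31, 49) (0, 49)]
11. shoelace: 364.5215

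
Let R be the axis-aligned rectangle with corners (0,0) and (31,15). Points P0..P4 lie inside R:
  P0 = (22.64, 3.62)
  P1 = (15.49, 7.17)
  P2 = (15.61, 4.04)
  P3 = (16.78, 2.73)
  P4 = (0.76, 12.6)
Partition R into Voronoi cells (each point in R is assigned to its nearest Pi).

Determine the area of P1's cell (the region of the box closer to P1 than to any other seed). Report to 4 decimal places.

1. box [0,31]×[0,15]: [(0, 0) (31, 0) (31, 15) (0, 15)]
2. ⊥bis P1·P0 via (19.065,5.395): [(0, 0) (16.3864, 0) (23.8339, 15) (0, 15)]  |A|=301.6521
3. ⊥bis P1·P2 via (15.55,5.605): [(0, 5.0088) (19.2395, 5.7465) (23.8339, 15) (0, 15)]  |A|=206.3867
4. ⊥bis P1·P3 via (16.135,4.95): [(0, 5.0088) (18.8211, 5.7304) (19.3007, 5.8698) (23.8339, 15) (0, 15)]  |A|=206.3614
5. ⊥bis P1·P4 via (8.125,9.885): [(6.4182, 5.2549) (18.8211, 5.7304) (19.3007, 5.8698) (23.8339, 15) (10.0106, 15)]  |A|=125.5218
6. canonical 5-gon: [(6.4182, 5.2549) (18.8211, 5.7304) (19.3007, 5.8698) (23.8339, 15) (10.0106, 15)]
7. shoelace: 125.5218

Area of P1's cell: 125.5218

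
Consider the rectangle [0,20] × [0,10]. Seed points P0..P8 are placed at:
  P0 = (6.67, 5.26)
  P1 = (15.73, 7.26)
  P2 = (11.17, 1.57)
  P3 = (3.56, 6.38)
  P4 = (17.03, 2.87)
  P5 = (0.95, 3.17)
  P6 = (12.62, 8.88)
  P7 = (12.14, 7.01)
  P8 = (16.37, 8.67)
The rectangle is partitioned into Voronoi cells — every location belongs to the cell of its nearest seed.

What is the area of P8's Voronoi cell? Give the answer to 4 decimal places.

1. box [0,20]×[0,10]: [(0, 0) (20, 0) (20, 10) (0, 10)]
2. ⊥bis P8·P0 via (11.52,6.965): [(13.9685, 0) (20, 0) (20, 10) (10.4531, 10)]  |A|=77.8921
3. ⊥bis P8·P1 via (16.05,7.965): [(20, 6.1721) (20, 10) (11.5666, 10)]  |A|=16.1411
4. ⊥bis P8·P2 via (13.77,5.12): [(20, 6.1721) (20, 10) (11.5666, 10)]  |A|=16.1411
5. ⊥bis P8·P3 via (9.965,7.525): [(20, 6.1721) (20, 10) (11.5666, 10)]  |A|=16.1411
6. ⊥bis P8·P4 via (16.7,5.77): [(20, 6.1721) (20, 10) (11.5666, 10)]  |A|=16.1411
7. ⊥bis P8·P5 via (8.66,5.92): [(20, 6.1721) (20, 10) (11.5666, 10)]  |A|=16.1411
8. ⊥bis P8·P6 via (14.495,8.775): [(14.4893, 8.6734) (20, 6.1721) (20, 10) (14.5636, 10)]  |A|=14.1532
9. ⊥bis P8·P7 via (14.255,7.84): [(14.4893, 8.6734) (20, 6.1721) (20, 10) (14.5636, 10)]  |A|=14.1532
10. canonical 4-gon: [(14.4893, 8.6734) (20, 6.1721) (20, 10) (14.5636, 10)]
11. shoelace: 14.1532

Area of P8's cell: 14.1532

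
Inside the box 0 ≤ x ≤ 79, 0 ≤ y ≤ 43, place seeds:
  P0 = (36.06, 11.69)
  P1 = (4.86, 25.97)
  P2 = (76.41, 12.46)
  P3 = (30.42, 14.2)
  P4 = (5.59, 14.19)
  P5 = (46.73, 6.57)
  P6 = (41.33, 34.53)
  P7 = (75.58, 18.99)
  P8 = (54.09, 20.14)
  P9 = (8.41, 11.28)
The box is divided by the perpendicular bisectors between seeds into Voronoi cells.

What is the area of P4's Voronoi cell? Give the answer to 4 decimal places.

Area of P4's cell: 105.0433

1. box [0,79]×[0,43]: [(0, 0) (79, 0) (79, 43) (0, 43)]
2. ⊥bis P4·P0 via (20.825,12.94): [(0, 0) (19.7633, 0) (23.2914, 43) (0, 43)]  |A|=925.6752
3. ⊥bis P4·P1 via (5.225,20.08): [(0, 19.7562) (0, 0) (19.7633, 0) (21.4935, 21.0882)]  |A|=420.7012
4. ⊥bis P4·P2 via (41,13.325): [(0, 19.7562) (0, 0) (19.7633, 0) (21.4935, 21.0882)]  |A|=420.7012
5. ⊥bis P4·P3 via (18.005,14.195): [(18.0023, 20.8718) (0, 19.7562) (0, 0) (18.0107, 0)]  |A|=365.7868
6. ⊥bis P4·P5 via (26.16,10.38): [(18.0023, 20.8718) (0, 19.7562) (0, 0) (18.0107, 0)]  |A|=365.7868
7. ⊥bis P4·P6 via (23.46,24.36): [(18.0023, 20.8718) (0, 19.7562) (0, 0) (18.0107, 0)]  |A|=365.7868
8. ⊥bis P4·P7 via (40.585,16.59): [(18.0023, 20.8718) (0, 19.7562) (0, 0) (18.0107, 0)]  |A|=365.7868
9. ⊥bis P4·P8 via (29.84,17.165): [(18.0023, 20.8718) (0, 19.7562) (0, 0) (18.0107, 0)]  |A|=365.7868
10. ⊥bis P4·P9 via (7,12.735): [(15.2185, 20.6993) (0, 19.7562) (0, 5.9515)]  |A|=105.0433
11. canonical 3-gon: [(15.2185, 20.6993) (0, 19.7562) (0, 5.9515)]
12. shoelace: 105.0433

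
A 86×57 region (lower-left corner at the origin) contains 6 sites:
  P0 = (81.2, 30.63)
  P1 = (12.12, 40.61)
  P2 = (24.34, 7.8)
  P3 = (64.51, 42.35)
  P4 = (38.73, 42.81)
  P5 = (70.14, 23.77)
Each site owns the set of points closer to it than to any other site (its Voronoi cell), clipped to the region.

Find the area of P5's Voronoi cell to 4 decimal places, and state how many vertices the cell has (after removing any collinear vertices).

Area of P5's cell: 1014.5358 (6 vertices)

1. box [0,86]×[0,57]: [(0, 0) (86, 0) (86, 57) (0, 57)]
2. ⊥bis P5·P0 via (75.67,27.2): [(0, 0) (86, 0) (86, 10.5455) (57.1865, 57) (0, 57)]  |A|=4232.7408
3. ⊥bis P5·P1 via (41.13,32.19): [(31.787, 0) (86, 0) (86, 10.5455) (57.1865, 57) (48.331, 57)]  |A|=1949.3779
4. ⊥bis P5·P2 via (47.24,15.785): [(41.307, 32.8) (52.7441, 0) (86, 0) (86, 10.5455) (57.1865, 57) (48.331, 57)]  |A|=1605.6825
5. ⊥bis P5·P3 via (67.325,33.06): [(43.7114, 25.9047) (52.7441, 0) (86, 0) (86, 10.5455) (71.2901, 34.2615)]  |A|=1042.2125
6. ⊥bis P5·P4 via (54.435,33.29): [(51.3638, 28.2235) (45.9925, 19.3626) (52.7441, 0) (86, 0) (86, 10.5455) (71.2901, 34.2615)]  |A|=1014.5358
7. canonical 6-gon: [(51.3638, 28.2235) (45.9925, 19.3626) (52.7441, 0) (86, 0) (86, 10.5455) (71.2901, 34.2615)]
8. shoelace: 1014.5358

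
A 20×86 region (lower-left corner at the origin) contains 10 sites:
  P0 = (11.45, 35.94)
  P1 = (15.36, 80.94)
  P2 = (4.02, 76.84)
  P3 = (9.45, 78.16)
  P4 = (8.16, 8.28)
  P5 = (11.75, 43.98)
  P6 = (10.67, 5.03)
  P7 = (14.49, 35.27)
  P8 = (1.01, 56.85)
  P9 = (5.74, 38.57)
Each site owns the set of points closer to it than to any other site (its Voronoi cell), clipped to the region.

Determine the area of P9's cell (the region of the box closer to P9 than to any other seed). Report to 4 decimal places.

Area of P9's cell: 149.2149

1. box [0,20]×[0,86]: [(0, 0) (20, 0) (20, 86) (0, 86)]
2. ⊥bis P9·P0 via (8.595,37.255): [(0, 18.5944) (20, 62.0164) (20, 86) (0, 86)]  |A|=913.892
3. ⊥bis P9·P1 via (10.55,59.755): [(0, 62.1504) (0, 18.5944) (18.1623, 58.0266)]  |A|=395.5389
4. ⊥bis P9·P2 via (4.88,57.705): [(17.1501, 58.2565) (0, 57.4857) (0, 18.5944) (18.1623, 58.0266)]  |A|=355.5391
5. ⊥bis P9·P3 via (7.595,58.365): [(11.475, 58.0014) (0, 57.4857) (0, 18.5944) (17.8745, 57.4017)]  |A|=352.6719
6. ⊥bis P9·P4 via (6.95,23.425): [(11.475, 58.0014) (0, 57.4857) (0, 22.8697) (2.0444, 23.0331) (17.8745, 57.4017)]  |A|=348.3015
7. ⊥bis P9·P5 via (8.745,41.275): [(0, 50.9899) (0, 22.8697) (2.0444, 23.0331) (9.8706, 40.0245)]  |A|=155.5117
8. ⊥bis P9·P6 via (8.205,21.8): [(0, 50.9899) (0, 22.8697) (2.0444, 23.0331) (9.8706, 40.0245)]  |A|=155.5117
9. ⊥bis P9·P7 via (10.115,36.92): [(0, 50.9899) (0, 22.8697) (2.0444, 23.0331) (9.8706, 40.0245)]  |A|=155.5117
10. ⊥bis P9·P8 via (3.375,47.71): [(3.0323, 47.6213) (0, 46.8367) (0, 22.8697) (2.0444, 23.0331) (9.8706, 40.0245)]  |A|=149.2149
11. canonical 5-gon: [(3.0323, 47.6213) (0, 46.8367) (0, 22.8697) (2.0444, 23.0331) (9.8706, 40.0245)]
12. shoelace: 149.2149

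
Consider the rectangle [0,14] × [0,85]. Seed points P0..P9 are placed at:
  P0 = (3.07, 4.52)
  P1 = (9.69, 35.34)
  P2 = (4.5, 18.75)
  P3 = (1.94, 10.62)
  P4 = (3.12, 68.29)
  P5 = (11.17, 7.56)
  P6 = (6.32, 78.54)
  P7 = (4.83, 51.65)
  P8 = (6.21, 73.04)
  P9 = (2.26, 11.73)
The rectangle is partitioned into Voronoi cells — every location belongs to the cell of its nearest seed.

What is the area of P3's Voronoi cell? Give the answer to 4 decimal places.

Area of P3's cell: 20.4599

1. box [0,14]×[0,85]: [(0, 0) (14, 0) (14, 85) (0, 85)]
2. ⊥bis P3·P0 via (2.505,7.57): [(0, 7.106) (14, 9.6994) (14, 85) (0, 85)]  |A|=1072.3625
3. ⊥bis P3·P1 via (5.815,22.98): [(0, 24.8031) (0, 7.106) (14, 9.6994) (14, 20.4139)]  |A|=198.8813
4. ⊥bis P3·P2 via (3.22,14.685): [(0, 15.6989) (0, 7.106) (14, 9.6994) (14, 11.2906)]  |A|=71.2889
5. ⊥bis P3·P4 via (2.53,39.455): [(0, 15.6989) (0, 7.106) (14, 9.6994) (14, 11.2906)]  |A|=71.2889
6. ⊥bis P3·P5 via (6.555,9.09): [(7.9193, 13.2053) (0, 15.6989) (0, 7.106) (6.2831, 8.2699)]  |A|=48.5778
7. ⊥bis P3·P6 via (4.13,44.58): [(7.9193, 13.2053) (0, 15.6989) (0, 7.106) (6.2831, 8.2699)]  |A|=48.5778
8. ⊥bis P3·P7 via (3.385,31.135): [(7.9193, 13.2053) (0, 15.6989) (0, 7.106) (6.2831, 8.2699)]  |A|=48.5778
9. ⊥bis P3·P8 via (4.075,41.83): [(7.9193, 13.2053) (0, 15.6989) (0, 7.106) (6.2831, 8.2699)]  |A|=48.5778
10. ⊥bis P3·P9 via (2.1,11.175): [(6.7973, 9.8208) (0, 11.7804) (0, 7.106) (6.2831, 8.2699)]  |A|=20.4599
11. canonical 4-gon: [(6.7973, 9.8208) (0, 11.7804) (0, 7.106) (6.2831, 8.2699)]
12. shoelace: 20.4599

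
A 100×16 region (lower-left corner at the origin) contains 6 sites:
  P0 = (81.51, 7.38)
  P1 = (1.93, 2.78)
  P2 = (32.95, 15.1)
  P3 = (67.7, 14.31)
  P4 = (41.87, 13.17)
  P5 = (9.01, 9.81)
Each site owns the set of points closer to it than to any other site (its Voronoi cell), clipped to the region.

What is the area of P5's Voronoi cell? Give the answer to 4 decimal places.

Area of P5's cell: 282.2566

1. box [0,100]×[0,16]: [(0, 0) (100, 0) (100, 16) (0, 16)]
2. ⊥bis P5·P0 via (45.26,8.595): [(0, 0) (44.9719, 0) (45.5082, 16) (0, 16)]  |A|=723.8409
3. ⊥bis P5·P1 via (5.47,6.295): [(0, 11.8039) (11.7205, 0) (44.9719, 0) (45.5082, 16) (0, 16)]  |A|=654.6668
4. ⊥bis P5·P2 via (20.98,12.455): [(0, 11.8039) (11.7205, 0) (23.7322, 0) (20.1967, 16) (0, 16)]  |A|=282.2566
5. ⊥bis P5·P3 via (38.355,12.06): [(0, 11.8039) (11.7205, 0) (23.7322, 0) (20.1967, 16) (0, 16)]  |A|=282.2566
6. ⊥bis P5·P4 via (25.44,11.49): [(0, 11.8039) (11.7205, 0) (23.7322, 0) (20.1967, 16) (0, 16)]  |A|=282.2566
7. canonical 5-gon: [(0, 11.8039) (11.7205, 0) (23.7322, 0) (20.1967, 16) (0, 16)]
8. shoelace: 282.2566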